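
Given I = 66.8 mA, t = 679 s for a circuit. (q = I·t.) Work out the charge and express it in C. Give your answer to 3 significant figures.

45.4 C

Directly: q = It.
I = 66.8 mA = 0.06680 A; t = 679 s.
q = 45.36 C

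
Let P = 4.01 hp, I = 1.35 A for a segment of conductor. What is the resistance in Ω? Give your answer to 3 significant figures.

Solving P = I²R for R: R = P/I².
P = 4.01 hp = 2990 W; I = 1.35 A.
R = 1641 Ω

1640 Ω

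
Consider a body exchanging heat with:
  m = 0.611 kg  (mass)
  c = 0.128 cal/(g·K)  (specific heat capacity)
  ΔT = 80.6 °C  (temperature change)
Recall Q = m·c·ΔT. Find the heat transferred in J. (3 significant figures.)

Directly: Q = mcΔT.
m = 0.611 kg; c = 0.128 cal/(g·K) = 535.6 J/(kg·K); ΔT = 80.6 °C = 80.60 K.
Q = 26374 J  (the unit combination reduces to kg·m²/s² = J)

26400 J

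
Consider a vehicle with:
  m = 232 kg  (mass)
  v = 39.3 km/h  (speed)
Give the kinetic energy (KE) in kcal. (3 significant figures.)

KE is given directly by: KE = ½mv².
m = 232 kg; v = 39.3 km/h = 10.92 m/s.
KE = 13824 J
13824 J × (1 kcal / 4184 J) = 3.304 kcal

3.30 kcal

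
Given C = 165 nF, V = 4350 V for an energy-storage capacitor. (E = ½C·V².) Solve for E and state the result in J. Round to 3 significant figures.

1.56 J

Directly: E = ½CV².
C = 165 nF = 1.650×10^-7 F; V = 4350 V.
E = 1.561 J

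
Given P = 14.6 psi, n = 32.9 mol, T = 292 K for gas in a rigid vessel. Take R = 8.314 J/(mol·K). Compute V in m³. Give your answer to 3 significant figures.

0.793 m³

Rearranging: V = nRT/P.
P = 14.6 psi = 1.007×10^5 Pa; n = 32.9 mol; T = 292 K; R = 8.314 J/(mol·K).
V = 0.7934 m³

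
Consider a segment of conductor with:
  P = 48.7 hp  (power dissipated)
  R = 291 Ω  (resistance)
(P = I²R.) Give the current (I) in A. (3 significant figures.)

11.2 A

Solving P = I²R for I: I = √(P/R).
P = 48.7 hp = 36316 W; R = 291 Ω.
I = 11.17 A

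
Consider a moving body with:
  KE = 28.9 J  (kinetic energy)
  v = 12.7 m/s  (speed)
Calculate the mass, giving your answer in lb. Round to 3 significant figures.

0.790 lb

Rearranging KE = ½mv² for m: m = 2·KE/v².
KE = 28.9 J; v = 12.7 m/s.
m = 0.3584 kg
0.3584 kg × (1 lb / 0.4536 kg) = 0.7901 lb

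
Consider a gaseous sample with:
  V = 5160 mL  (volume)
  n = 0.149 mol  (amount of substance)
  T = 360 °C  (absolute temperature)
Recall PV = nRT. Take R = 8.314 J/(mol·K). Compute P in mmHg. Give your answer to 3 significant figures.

From the ideal-gas law: P = nRT/V.
V = 5160 mL = 0.005160 m³; n = 0.149 mol; T = 360 °C = 633.1 K; R = 8.314 J/(mol·K).
P = 1.520×10^5 Pa
1.520×10^5 Pa × (1 mmHg / 133.3 Pa) = 1140 mmHg

1140 mmHg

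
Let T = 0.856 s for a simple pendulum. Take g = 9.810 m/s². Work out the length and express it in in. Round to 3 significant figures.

7.17 in

Rearranging: L = g·(T/2π)².
T = 0.856 s; g = 9.810 m/s².
L = 0.1821 m
0.1821 m × (1 in / 0.02540 m) = 7.168 in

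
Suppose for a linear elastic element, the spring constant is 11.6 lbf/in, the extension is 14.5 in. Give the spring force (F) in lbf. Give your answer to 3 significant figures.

168 lbf

From Hooke's law: F = kx.
k = 11.6 lbf/in = 2031 N/m; x = 14.5 in = 0.3683 m.
F = 748.2 N
748.2 N × (1 lbf / 4.448 N) = 168.2 lbf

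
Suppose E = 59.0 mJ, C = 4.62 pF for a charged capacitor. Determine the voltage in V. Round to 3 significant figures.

1.60×10^5 V

Rearranging E = ½C·V² for V: V = √(2E/C).
E = 59.0 mJ = 0.05900 J; C = 4.62 pF = 4.620×10^-12 F.
V = 1.598×10^5 V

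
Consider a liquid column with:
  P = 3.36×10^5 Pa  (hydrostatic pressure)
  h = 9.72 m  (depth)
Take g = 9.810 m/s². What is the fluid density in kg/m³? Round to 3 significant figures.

3520 kg/m³

Rearranging P = ρ·g·h for ρ: ρ = P/(g·h).
P = 3.36×10^5 Pa; h = 9.72 m; g = 9.810 m/s².
ρ = 3524 kg/m³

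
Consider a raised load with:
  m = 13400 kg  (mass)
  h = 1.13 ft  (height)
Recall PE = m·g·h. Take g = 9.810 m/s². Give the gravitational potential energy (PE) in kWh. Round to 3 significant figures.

PE is given directly by: PE = mgh.
m = 13400 kg; h = 1.13 ft = 0.3444 m; g = 9.810 m/s².
PE = 45276 J  (the unit combination reduces to kg·m²/s² = J)
45276 J × (1 kWh / 3.600×10^6 J) = 0.01258 kWh

0.0126 kWh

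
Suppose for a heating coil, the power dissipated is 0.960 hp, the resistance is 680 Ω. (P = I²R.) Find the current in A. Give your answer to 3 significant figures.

1.03 A

Rearranging: I = √(P/R).
P = 0.960 hp = 715.9 W; R = 680 Ω.
I = 1.026 A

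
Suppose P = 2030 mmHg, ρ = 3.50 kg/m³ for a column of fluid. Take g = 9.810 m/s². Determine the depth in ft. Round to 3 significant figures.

25900 ft

Solving P = ρ·g·h for h: h = P/(ρ·g).
P = 2030 mmHg = 2.706×10^5 Pa; ρ = 3.50 kg/m³; g = 9.810 m/s².
h = 7882 m
7882 m × (1 ft / 0.3048 m) = 25861 ft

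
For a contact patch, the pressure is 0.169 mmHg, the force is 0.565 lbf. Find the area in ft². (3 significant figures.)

1.20 ft²

Rearranging: A = F/P.
P = 0.169 mmHg = 22.53 Pa; F = 0.565 lbf = 2.513 N.
A = 0.1115 m²
0.1115 m² × (1 ft² / 0.09290 m²) = 1.201 ft²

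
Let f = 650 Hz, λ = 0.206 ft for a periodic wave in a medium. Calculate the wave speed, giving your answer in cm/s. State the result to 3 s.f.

Directly: v = fλ.
f = 650 Hz; λ = 0.206 ft = 0.06279 m.
v = 40.81 m/s
40.81 m/s × (1 cm/s / 0.01000 m/s) = 4081 cm/s

4080 cm/s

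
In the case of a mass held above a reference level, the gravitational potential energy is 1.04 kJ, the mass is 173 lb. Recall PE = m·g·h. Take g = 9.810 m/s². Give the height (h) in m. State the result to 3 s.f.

1.35 m

Rearranging: h = PE/(m·g).
PE = 1.04 kJ = 1040 J; m = 173 lb = 78.47 kg; g = 9.810 m/s².
h = 1.351 m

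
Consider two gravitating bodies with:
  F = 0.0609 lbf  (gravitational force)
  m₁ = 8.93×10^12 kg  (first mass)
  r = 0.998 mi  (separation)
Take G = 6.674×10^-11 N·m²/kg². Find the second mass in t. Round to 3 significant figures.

From Newton's law of gravitation: m₂ = F·r²/(G·m₁).
F = 0.0609 lbf = 0.2709 N; m₁ = 8.93×10^12 kg; r = 0.998 mi = 1606 m; G = 6.674×10^-11 N·m²/kg².
m₂ = 1173 kg
1173 kg × (1 t / 1000 kg) = 1.173 t

1.17 t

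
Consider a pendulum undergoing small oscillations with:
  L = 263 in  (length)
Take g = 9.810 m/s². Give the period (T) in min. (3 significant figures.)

0.0864 min

Directly: T = 2π√(L/g).
L = 263 in = 6.680 m; g = 9.810 m/s².
T = 5.185 s
5.185 s × (1 min / 60.00 s) = 0.08641 min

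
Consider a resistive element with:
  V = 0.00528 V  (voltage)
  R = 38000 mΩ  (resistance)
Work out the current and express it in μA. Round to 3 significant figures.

From Ohm's law: I = V/R.
V = 0.00528 V; R = 38000 mΩ = 38.00 Ω.
I = 1.389×10^-4 A
1.389×10^-4 A × (1 μA / 1.000×10^-6 A) = 138.9 μA

139 μA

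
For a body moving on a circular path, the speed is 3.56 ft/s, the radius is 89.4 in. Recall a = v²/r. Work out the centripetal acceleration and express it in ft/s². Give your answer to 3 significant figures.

1.70 ft/s²

a is given directly by: a = v²/r.
v = 3.56 ft/s = 1.085 m/s; r = 89.4 in = 2.271 m.
a = 0.5185 m/s²
0.5185 m/s² × (1 ft/s² / 0.3048 m/s²) = 1.701 ft/s²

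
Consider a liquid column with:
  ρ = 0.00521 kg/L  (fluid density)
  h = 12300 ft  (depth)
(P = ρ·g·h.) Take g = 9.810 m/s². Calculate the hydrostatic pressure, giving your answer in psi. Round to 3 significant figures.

Directly: P = ρgh.
ρ = 0.00521 kg/L = 5.210 kg/m³; h = 12300 ft = 3749 m; g = 9.810 m/s².
P = 1.916×10^5 Pa  (the unit combination reduces to kg/(m·s²) = Pa)
1.916×10^5 Pa × (1 psi / 6895 Pa) = 27.79 psi

27.8 psi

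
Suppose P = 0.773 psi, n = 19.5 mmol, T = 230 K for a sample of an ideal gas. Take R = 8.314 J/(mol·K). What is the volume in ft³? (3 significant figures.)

Rearranging: V = nRT/P.
P = 0.773 psi = 5330 Pa; n = 19.5 mmol = 0.01950 mol; T = 230 K; R = 8.314 J/(mol·K).
V = 0.006996 m³
0.006996 m³ × (1 ft³ / 0.02832 m³) = 0.2471 ft³

0.247 ft³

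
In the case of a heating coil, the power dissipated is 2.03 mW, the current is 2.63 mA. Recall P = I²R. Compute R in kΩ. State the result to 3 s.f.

0.293 kΩ

Rearranging P = I²R for R: R = P/I².
P = 2.03 mW = 0.002030 W; I = 2.63 mA = 0.002630 A.
R = 293.5 Ω
293.5 Ω × (1 kΩ / 1000 Ω) = 0.2935 kΩ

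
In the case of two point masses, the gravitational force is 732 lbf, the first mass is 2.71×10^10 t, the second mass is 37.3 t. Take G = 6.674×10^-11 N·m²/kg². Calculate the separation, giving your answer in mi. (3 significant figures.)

Rearranging: r = √(G·m₁m₂/F).
F = 732 lbf = 3256 N; m₁ = 2.71×10^10 t = 2.710×10^13 kg; m₂ = 37.3 t = 37300 kg; G = 6.674×10^-11 N·m²/kg².
r = 143.9 m
143.9 m × (1 mi / 1609 m) = 0.08944 mi

0.0894 mi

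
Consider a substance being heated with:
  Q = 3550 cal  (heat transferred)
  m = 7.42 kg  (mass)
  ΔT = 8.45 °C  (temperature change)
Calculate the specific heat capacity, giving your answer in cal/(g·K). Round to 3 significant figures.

0.0566 cal/(g·K)

Solving Q = m·c·ΔT for c: c = Q/(m·ΔT).
Q = 3550 cal = 14853 J; m = 7.42 kg; ΔT = 8.45 °C = 8.450 K.
c = 236.9 J/(kg·K)
236.9 J/(kg·K) × (1 cal/(g·K) / 4184 J/(kg·K)) = 0.05662 cal/(g·K)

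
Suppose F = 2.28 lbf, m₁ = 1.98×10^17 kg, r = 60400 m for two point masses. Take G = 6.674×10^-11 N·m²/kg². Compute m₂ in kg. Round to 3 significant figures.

2800 kg

Rearranging: m₂ = F·r²/(G·m₁).
F = 2.28 lbf = 10.14 N; m₁ = 1.98×10^17 kg; r = 60400 m; G = 6.674×10^-11 N·m²/kg².
m₂ = 2800 kg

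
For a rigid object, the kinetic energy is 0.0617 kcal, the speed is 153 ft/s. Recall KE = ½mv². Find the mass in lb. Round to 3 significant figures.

0.523 lb

Rearranging: m = 2·KE/v².
KE = 0.0617 kcal = 258.2 J; v = 153 ft/s = 46.63 m/s.
m = 0.2374 kg
0.2374 kg × (1 lb / 0.4536 kg) = 0.5234 lb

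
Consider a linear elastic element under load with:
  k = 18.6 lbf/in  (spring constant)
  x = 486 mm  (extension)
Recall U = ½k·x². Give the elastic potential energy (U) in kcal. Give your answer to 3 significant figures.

U is given directly by: U = ½kx².
k = 18.6 lbf/in = 3257 N/m; x = 486 mm = 0.4860 m.
U = 384.7 J
384.7 J × (1 kcal / 4184 J) = 0.09194 kcal

0.0919 kcal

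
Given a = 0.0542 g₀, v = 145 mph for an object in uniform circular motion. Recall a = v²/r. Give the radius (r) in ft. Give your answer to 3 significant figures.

25900 ft

Solving a = v²/r for r: r = v²/a.
a = 0.0542 g₀ = 0.5315 m/s²; v = 145 mph = 64.82 m/s.
r = 7905 m
7905 m × (1 ft / 0.3048 m) = 25935 ft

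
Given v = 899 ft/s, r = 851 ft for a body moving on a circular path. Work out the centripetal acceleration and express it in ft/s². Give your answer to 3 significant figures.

Directly: a = v²/r.
v = 899 ft/s = 274.0 m/s; r = 851 ft = 259.4 m.
a = 289.5 m/s²
289.5 m/s² × (1 ft/s² / 0.3048 m/s²) = 949.7 ft/s²

950 ft/s²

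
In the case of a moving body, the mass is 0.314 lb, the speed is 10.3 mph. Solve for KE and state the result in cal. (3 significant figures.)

0.361 cal

Directly: KE = ½mv².
m = 0.314 lb = 0.1424 kg; v = 10.3 mph = 4.605 m/s.
KE = 1.510 J
1.510 J × (1 cal / 4.184 J) = 0.3609 cal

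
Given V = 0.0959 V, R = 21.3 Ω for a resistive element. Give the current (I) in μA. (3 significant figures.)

4500 μA

Rearranging: I = V/R.
V = 0.0959 V; R = 21.3 Ω.
I = 0.004502 A
0.004502 A × (1 μA / 1.000×10^-6 A) = 4502 μA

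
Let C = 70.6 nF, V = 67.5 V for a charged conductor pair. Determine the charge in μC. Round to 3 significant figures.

Rearranging C = Q/V for Q: Q = CV.
C = 70.6 nF = 7.060×10^-8 F; V = 67.5 V.
Q = 4.765×10^-6 C
4.765×10^-6 C × (1 μC / 1.000×10^-6 C) = 4.765 μC

4.77 μC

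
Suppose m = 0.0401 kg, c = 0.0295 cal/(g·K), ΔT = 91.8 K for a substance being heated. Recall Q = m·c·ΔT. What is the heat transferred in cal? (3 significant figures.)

Directly: Q = mcΔT.
m = 0.0401 kg; c = 0.0295 cal/(g·K) = 123.4 J/(kg·K); ΔT = 91.8 K.
Q = 454.4 J  (the unit combination reduces to kg·m²/s² = J)
454.4 J × (1 cal / 4.184 J) = 108.6 cal

109 cal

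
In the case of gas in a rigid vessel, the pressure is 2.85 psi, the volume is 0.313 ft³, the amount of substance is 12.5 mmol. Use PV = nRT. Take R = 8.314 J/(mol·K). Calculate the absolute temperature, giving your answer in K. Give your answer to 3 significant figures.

1680 K

From the ideal-gas law: T = PV/(nR).
P = 2.85 psi = 19650 Pa; V = 0.313 ft³ = 0.008863 m³; n = 12.5 mmol = 0.01250 mol; R = 8.314 J/(mol·K).
T = 1676 K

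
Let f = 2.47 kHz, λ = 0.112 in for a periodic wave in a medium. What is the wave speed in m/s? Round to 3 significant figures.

7.03 m/s

v is given directly by: v = fλ.
f = 2.47 kHz = 2470 Hz; λ = 0.112 in = 0.002845 m.
v = 7.027 m/s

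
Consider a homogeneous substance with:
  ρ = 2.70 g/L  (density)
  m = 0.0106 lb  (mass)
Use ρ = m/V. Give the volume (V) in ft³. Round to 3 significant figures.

Solving ρ = m/V for V: V = m/ρ.
ρ = 2.70 g/L = 2.700 kg/m³; m = 0.0106 lb = 0.004808 kg.
V = 0.001781 m³
0.001781 m³ × (1 ft³ / 0.02832 m³) = 0.06289 ft³

0.0629 ft³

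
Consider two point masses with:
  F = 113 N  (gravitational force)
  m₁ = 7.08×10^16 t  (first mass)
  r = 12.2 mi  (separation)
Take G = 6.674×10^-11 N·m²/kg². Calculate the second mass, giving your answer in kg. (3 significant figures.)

9.22 kg

From Newton's law of gravitation: m₂ = F·r²/(G·m₁).
F = 113 N; m₁ = 7.08×10^16 t = 7.080×10^19 kg; r = 12.2 mi = 19634 m; G = 6.674×10^-11 N·m²/kg².
m₂ = 9.219 kg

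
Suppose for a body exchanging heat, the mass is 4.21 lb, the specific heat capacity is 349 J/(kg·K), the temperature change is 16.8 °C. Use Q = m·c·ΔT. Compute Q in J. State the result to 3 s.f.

Directly: Q = mcΔT.
m = 4.21 lb = 1.910 kg; c = 349 J/(kg·K); ΔT = 16.8 °C = 16.80 K.
Q = 11197 J

11200 J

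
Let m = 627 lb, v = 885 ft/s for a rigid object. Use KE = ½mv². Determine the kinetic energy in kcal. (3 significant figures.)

2470 kcal

KE is given directly by: KE = ½mv².
m = 627 lb = 284.4 kg; v = 885 ft/s = 269.7 m/s.
KE = 1.035×10^7 J
1.035×10^7 J × (1 kcal / 4184 J) = 2473 kcal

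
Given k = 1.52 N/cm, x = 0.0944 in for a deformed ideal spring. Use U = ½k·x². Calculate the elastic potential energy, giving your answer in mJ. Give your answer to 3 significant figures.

0.437 mJ

Directly: U = ½kx².
k = 1.52 N/cm = 152.0 N/m; x = 0.0944 in = 0.002398 m.
U = 4.369×10^-4 J  (the unit combination reduces to kg·m²/s² = J)
4.369×10^-4 J × (1 mJ / 0.001000 J) = 0.4369 mJ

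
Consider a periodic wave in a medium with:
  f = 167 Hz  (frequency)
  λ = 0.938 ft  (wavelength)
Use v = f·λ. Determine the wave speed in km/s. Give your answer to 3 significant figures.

v is given directly by: v = fλ.
f = 167 Hz; λ = 0.938 ft = 0.2859 m.
v = 47.75 m/s
47.75 m/s × (1 km/s / 1000 m/s) = 0.04775 km/s

0.0477 km/s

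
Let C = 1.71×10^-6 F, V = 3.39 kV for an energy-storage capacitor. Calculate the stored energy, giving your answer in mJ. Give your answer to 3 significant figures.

9830 mJ

Directly: E = ½CV².
C = 1.71×10^-6 F; V = 3.39 kV = 3390 V.
E = 9.826 J
9.826 J × (1 mJ / 0.001000 J) = 9826 mJ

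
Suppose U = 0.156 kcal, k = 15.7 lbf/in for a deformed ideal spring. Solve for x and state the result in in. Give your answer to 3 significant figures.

27.1 in

Rearranging U = ½k·x² for x: x = √(2U/k).
U = 0.156 kcal = 652.7 J; k = 15.7 lbf/in = 2749 N/m.
x = 0.6890 m
0.6890 m × (1 in / 0.02540 m) = 27.13 in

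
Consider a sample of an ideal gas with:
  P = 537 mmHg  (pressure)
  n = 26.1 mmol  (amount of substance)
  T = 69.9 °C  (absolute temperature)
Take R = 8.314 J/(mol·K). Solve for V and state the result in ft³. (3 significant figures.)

0.0367 ft³

From the ideal-gas law: V = nRT/P.
P = 537 mmHg = 71594 Pa; n = 26.1 mmol = 0.02610 mol; T = 69.9 °C = 343.0 K; R = 8.314 J/(mol·K).
V = 0.001040 m³
0.001040 m³ × (1 ft³ / 0.02832 m³) = 0.03672 ft³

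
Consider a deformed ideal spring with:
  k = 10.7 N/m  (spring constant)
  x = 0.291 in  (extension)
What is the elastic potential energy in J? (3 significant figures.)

Directly: U = ½kx².
k = 10.7 N/m; x = 0.291 in = 0.007391 m.
U = 2.923×10^-4 J  (the unit combination reduces to kg·m²/s² = J)

2.92×10^-4 J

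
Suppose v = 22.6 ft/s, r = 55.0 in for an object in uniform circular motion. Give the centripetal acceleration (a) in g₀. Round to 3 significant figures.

3.46 g₀

a is given directly by: a = v²/r.
v = 22.6 ft/s = 6.888 m/s; r = 55.0 in = 1.397 m.
a = 33.97 m/s²
33.97 m/s² × (1 g₀ / 9.807 m/s²) = 3.464 g₀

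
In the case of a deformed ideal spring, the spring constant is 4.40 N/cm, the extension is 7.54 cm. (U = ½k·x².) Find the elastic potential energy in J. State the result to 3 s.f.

1.25 J

U is given directly by: U = ½kx².
k = 4.40 N/cm = 440.0 N/m; x = 7.54 cm = 0.07540 m.
U = 1.251 J  (the unit combination reduces to kg·m²/s² = J)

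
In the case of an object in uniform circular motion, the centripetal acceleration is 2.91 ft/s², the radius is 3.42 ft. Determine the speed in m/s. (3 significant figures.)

Rearranging a = v²/r for v: v = √(a·r).
a = 2.91 ft/s² = 0.8870 m/s²; r = 3.42 ft = 1.042 m.
v = 0.9616 m/s

0.962 m/s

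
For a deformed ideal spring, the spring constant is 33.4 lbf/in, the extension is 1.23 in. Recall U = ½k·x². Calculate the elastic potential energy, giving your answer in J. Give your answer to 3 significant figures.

2.85 J

Directly: U = ½kx².
k = 33.4 lbf/in = 5849 N/m; x = 1.23 in = 0.03124 m.
U = 2.855 J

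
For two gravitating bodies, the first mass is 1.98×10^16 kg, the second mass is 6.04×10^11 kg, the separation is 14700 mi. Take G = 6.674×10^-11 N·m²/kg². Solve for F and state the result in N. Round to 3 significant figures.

From Newton's law of gravitation: F = Gm₁m₂/r².
m₁ = 1.98×10^16 kg; m₂ = 6.04×10^11 kg; r = 14700 mi = 2.366×10^7 m; G = 6.674×10^-11 N·m²/kg².
F = 1426 N

1430 N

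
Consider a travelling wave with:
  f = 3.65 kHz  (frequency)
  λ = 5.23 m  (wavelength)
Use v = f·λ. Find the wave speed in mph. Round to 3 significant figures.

v is given directly by: v = fλ.
f = 3.65 kHz = 3650 Hz; λ = 5.23 m.
v = 19090 m/s
19090 m/s × (1 mph / 0.4470 m/s) = 42702 mph

42700 mph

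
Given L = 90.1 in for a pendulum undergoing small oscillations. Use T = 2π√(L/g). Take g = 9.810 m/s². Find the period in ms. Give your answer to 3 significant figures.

Directly: T = 2π√(L/g).
L = 90.1 in = 2.289 m; g = 9.810 m/s².
T = 3.035 s
3.035 s × (1 ms / 0.001000 s) = 3035 ms

3030 ms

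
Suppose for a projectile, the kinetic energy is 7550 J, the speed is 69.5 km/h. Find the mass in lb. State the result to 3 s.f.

Rearranging: m = 2·KE/v².
KE = 7550 J; v = 69.5 km/h = 19.31 m/s.
m = 40.51 kg
40.51 kg × (1 lb / 0.4536 kg) = 89.32 lb

89.3 lb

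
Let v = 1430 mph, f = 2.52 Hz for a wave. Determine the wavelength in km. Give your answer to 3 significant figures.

0.254 km

Rearranging v = f·λ for λ: λ = v/f.
v = 1430 mph = 639.3 m/s; f = 2.52 Hz.
λ = 253.7 m
253.7 m × (1 km / 1000 m) = 0.2537 km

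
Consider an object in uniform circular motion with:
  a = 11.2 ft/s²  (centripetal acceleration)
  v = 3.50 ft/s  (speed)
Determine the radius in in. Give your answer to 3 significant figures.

Solving a = v²/r for r: r = v²/a.
a = 11.2 ft/s² = 3.414 m/s²; v = 3.50 ft/s = 1.067 m/s.
r = 0.3334 m
0.3334 m × (1 in / 0.02540 m) = 13.13 in

13.1 in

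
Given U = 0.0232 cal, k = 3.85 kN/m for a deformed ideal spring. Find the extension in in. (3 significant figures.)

0.280 in

Rearranging: x = √(2U/k).
U = 0.0232 cal = 0.09707 J; k = 3.85 kN/m = 3850 N/m.
x = 0.007101 m
0.007101 m × (1 in / 0.02540 m) = 0.2796 in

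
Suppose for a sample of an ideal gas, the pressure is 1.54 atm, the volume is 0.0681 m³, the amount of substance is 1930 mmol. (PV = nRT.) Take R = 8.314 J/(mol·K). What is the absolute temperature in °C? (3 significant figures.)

389 °C

Solving PV = nRT for T: T = PV/(nR).
P = 1.54 atm = 1.560×10^5 Pa; V = 0.0681 m³; n = 1930 mmol = 1.930 mol; R = 8.314 J/(mol·K).
T = 662.2 K
662.2 K − 273.15 = 389.1 °C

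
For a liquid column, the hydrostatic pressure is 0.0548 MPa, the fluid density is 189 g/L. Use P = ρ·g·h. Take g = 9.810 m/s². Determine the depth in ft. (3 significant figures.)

Rearranging P = ρ·g·h for h: h = P/(ρ·g).
P = 0.0548 MPa = 54800 Pa; ρ = 189 g/L = 189.0 kg/m³; g = 9.810 m/s².
h = 29.56 m
29.56 m × (1 ft / 0.3048 m) = 96.97 ft

97.0 ft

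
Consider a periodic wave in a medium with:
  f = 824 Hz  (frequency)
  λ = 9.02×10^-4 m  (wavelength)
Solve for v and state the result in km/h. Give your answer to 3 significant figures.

2.68 km/h

Directly: v = fλ.
f = 824 Hz; λ = 9.02×10^-4 m.
v = 0.7432 m/s
0.7432 m/s × (1 km/h / 0.2778 m/s) = 2.676 km/h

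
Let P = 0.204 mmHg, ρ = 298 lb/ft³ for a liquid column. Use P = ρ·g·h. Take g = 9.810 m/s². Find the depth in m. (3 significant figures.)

5.81×10^-4 m

Rearranging P = ρ·g·h for h: h = P/(ρ·g).
P = 0.204 mmHg = 27.20 Pa; ρ = 298 lb/ft³ = 4774 kg/m³; g = 9.810 m/s².
h = 5.808×10^-4 m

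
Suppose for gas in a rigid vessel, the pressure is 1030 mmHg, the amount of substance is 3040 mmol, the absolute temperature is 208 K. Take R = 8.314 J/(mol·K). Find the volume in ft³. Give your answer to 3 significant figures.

1.35 ft³

Rearranging: V = nRT/P.
P = 1030 mmHg = 1.373×10^5 Pa; n = 3040 mmol = 3.040 mol; T = 208 K; R = 8.314 J/(mol·K).
V = 0.03828 m³
0.03828 m³ × (1 ft³ / 0.02832 m³) = 1.352 ft³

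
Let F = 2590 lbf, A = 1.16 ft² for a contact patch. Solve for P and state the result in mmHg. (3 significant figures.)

Directly: P = F/A.
F = 2590 lbf = 11521 N; A = 1.16 ft² = 0.1078 m².
P = 1.069×10^5 Pa
1.069×10^5 Pa × (1 mmHg / 133.3 Pa) = 801.9 mmHg

802 mmHg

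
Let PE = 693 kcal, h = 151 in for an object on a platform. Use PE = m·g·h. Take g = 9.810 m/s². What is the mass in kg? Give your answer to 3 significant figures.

77100 kg

Rearranging: m = PE/(g·h).
PE = 693 kcal = 2.900×10^6 J; h = 151 in = 3.835 m; g = 9.810 m/s².
m = 77063 kg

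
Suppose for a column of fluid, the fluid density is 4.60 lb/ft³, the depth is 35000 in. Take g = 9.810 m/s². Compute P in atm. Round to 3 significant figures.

P is given directly by: P = ρgh.
ρ = 4.60 lb/ft³ = 73.68 kg/m³; h = 35000 in = 889.0 m; g = 9.810 m/s².
P = 6.426×10^5 Pa
6.426×10^5 Pa × (1 atm / 1.013×10^5 Pa) = 6.342 atm

6.34 atm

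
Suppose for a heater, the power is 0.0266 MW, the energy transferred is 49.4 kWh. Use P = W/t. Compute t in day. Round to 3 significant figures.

Rearranging P = W/t for t: t = W/P.
P = 0.0266 MW = 26600 W; W = 49.4 kWh = 1.778×10^8 J.
t = 6686 s
6686 s × (1 day / 86400 s) = 0.07738 day

0.0774 day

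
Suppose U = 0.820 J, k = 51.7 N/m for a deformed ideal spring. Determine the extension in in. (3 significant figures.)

7.01 in

Solving U = ½k·x² for x: x = √(2U/k).
U = 0.820 J; k = 51.7 N/m.
x = 0.1781 m
0.1781 m × (1 in / 0.02540 m) = 7.012 in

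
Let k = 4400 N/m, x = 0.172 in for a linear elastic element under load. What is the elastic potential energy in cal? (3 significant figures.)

0.0100 cal

U is given directly by: U = ½kx².
k = 4400 N/m; x = 0.172 in = 0.004369 m.
U = 0.04199 J
0.04199 J × (1 cal / 4.184 J) = 0.01004 cal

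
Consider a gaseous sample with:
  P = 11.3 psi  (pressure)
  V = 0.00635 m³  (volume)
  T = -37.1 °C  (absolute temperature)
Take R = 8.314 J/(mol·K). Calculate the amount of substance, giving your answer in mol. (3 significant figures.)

0.252 mol

From the ideal-gas law: n = PV/(RT).
P = 11.3 psi = 77911 Pa; V = 0.00635 m³; T = -37.1 °C = 236.0 K; R = 8.314 J/(mol·K).
n = 0.2521 mol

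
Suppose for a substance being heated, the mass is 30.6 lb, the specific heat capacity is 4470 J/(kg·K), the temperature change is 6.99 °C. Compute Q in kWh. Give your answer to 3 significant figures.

0.120 kWh

Directly: Q = mcΔT.
m = 30.6 lb = 13.88 kg; c = 4470 J/(kg·K); ΔT = 6.99 °C = 6.990 K.
Q = 4.337×10^5 J  (the unit combination reduces to kg·m²/s² = J)
4.337×10^5 J × (1 kWh / 3.600×10^6 J) = 0.1205 kWh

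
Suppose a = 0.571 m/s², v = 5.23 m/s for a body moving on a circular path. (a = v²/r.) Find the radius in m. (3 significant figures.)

47.9 m

Solving a = v²/r for r: r = v²/a.
a = 0.571 m/s²; v = 5.23 m/s.
r = 47.90 m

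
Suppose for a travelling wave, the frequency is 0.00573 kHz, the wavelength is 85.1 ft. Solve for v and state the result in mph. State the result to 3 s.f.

332 mph

Directly: v = fλ.
f = 0.00573 kHz = 5.730 Hz; λ = 85.1 ft = 25.94 m.
v = 148.6 m/s
148.6 m/s × (1 mph / 0.4470 m/s) = 332.5 mph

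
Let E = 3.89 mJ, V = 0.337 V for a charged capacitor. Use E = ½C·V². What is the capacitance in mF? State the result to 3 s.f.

Solving E = ½C·V² for C: C = 2E/V².
E = 3.89 mJ = 0.003890 J; V = 0.337 V.
C = 0.06850 F
0.06850 F × (1 mF / 0.001000 F) = 68.50 mF

68.5 mF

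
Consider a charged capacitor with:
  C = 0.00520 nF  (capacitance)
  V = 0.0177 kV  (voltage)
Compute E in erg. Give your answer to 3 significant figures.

Directly: E = ½CV².
C = 0.00520 nF = 5.200×10^-12 F; V = 0.0177 kV = 17.70 V.
E = 8.146×10^-10 J
8.146×10^-10 J × (1 erg / 1.000×10^-7 J) = 0.008146 erg

0.00815 erg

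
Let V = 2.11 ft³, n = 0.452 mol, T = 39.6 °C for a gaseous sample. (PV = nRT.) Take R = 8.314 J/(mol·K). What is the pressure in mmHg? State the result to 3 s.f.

P is given directly by: P = nRT/V.
V = 2.11 ft³ = 0.05975 m³; n = 0.452 mol; T = 39.6 °C = 312.8 K; R = 8.314 J/(mol·K).
P = 19671 Pa
19671 Pa × (1 mmHg / 133.3 Pa) = 147.5 mmHg

148 mmHg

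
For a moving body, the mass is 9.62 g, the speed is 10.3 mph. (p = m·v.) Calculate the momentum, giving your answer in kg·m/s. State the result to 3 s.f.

0.0443 kg·m/s

p is given directly by: p = mv.
m = 9.62 g = 0.009620 kg; v = 10.3 mph = 4.605 m/s.
p = 0.04430 kg·m/s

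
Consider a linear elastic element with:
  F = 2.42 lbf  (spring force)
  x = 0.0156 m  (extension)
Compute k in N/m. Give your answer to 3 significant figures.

Solving F = k·x for k: k = F/x.
F = 2.42 lbf = 10.76 N; x = 0.0156 m.
k = 690.0 N/m

690 N/m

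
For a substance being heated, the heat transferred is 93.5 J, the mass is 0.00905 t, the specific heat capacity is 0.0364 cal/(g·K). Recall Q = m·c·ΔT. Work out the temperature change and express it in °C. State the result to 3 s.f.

Rearranging: ΔT = Q/(m·c).
Q = 93.5 J; m = 0.00905 t = 9.050 kg; c = 0.0364 cal/(g·K) = 152.3 J/(kg·K).
ΔT = 0.06784 K
Since 1 °C = 1 K, 0.06784 °C.

0.0678 °C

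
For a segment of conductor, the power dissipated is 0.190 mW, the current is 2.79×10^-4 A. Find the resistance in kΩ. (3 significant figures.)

2.44 kΩ

Rearranging P = I²R for R: R = P/I².
P = 0.190 mW = 1.900×10^-4 W; I = 2.79×10^-4 A.
R = 2441 Ω
2441 Ω × (1 kΩ / 1000 Ω) = 2.441 kΩ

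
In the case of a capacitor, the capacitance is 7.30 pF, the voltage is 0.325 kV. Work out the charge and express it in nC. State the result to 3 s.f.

2.37 nC

Solving C = Q/V for Q: Q = CV.
C = 7.30 pF = 7.300×10^-12 F; V = 0.325 kV = 325.0 V.
Q = 2.372×10^-9 C  (the unit combination reduces to A·s = C)
2.372×10^-9 C × (1 nC / 1.000×10^-9 C) = 2.372 nC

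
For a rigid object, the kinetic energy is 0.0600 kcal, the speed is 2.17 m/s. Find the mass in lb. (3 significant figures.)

235 lb

Rearranging: m = 2·KE/v².
KE = 0.0600 kcal = 251.0 J; v = 2.17 m/s.
m = 106.6 kg
106.6 kg × (1 lb / 0.4536 kg) = 235.1 lb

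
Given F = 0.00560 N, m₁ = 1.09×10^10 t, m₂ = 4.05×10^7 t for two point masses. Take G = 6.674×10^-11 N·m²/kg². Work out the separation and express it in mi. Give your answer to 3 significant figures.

45100 mi

Rearranging: r = √(G·m₁m₂/F).
F = 0.00560 N; m₁ = 1.09×10^10 t = 1.090×10^13 kg; m₂ = 4.05×10^7 t = 4.050×10^10 kg; G = 6.674×10^-11 N·m²/kg².
r = 7.253×10^7 m
7.253×10^7 m × (1 mi / 1609 m) = 45070 mi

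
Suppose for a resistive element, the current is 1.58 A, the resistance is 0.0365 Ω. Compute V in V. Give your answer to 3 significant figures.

0.0577 V

Directly: V = IR.
I = 1.58 A; R = 0.0365 Ω.
V = 0.05767 V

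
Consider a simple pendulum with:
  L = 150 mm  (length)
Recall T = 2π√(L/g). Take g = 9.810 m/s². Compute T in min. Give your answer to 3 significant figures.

Directly: T = 2π√(L/g).
L = 150 mm = 0.1500 m; g = 9.810 m/s².
T = 0.7769 s
0.7769 s × (1 min / 60.00 s) = 0.01295 min

0.0129 min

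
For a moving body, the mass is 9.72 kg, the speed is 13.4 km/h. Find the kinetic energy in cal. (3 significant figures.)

Directly: KE = ½mv².
m = 9.72 kg; v = 13.4 km/h = 3.722 m/s.
KE = 67.34 J  (the unit combination reduces to kg·m²/s² = J)
67.34 J × (1 cal / 4.184 J) = 16.09 cal

16.1 cal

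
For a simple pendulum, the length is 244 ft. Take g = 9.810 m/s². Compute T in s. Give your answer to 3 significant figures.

T is given directly by: T = 2π√(L/g).
L = 244 ft = 74.37 m; g = 9.810 m/s².
T = 17.30 s

17.3 s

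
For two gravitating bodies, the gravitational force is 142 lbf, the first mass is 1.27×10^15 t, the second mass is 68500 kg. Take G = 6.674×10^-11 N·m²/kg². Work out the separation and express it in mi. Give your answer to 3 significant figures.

59.6 mi

From Newton's law of gravitation: r = √(G·m₁m₂/F).
F = 142 lbf = 631.6 N; m₁ = 1.27×10^15 t = 1.270×10^18 kg; m₂ = 68500 kg; G = 6.674×10^-11 N·m²/kg².
r = 95874 m
95874 m × (1 mi / 1609 m) = 59.57 mi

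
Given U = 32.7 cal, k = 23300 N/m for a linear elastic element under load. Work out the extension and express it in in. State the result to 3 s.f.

Rearranging: x = √(2U/k).
U = 32.7 cal = 136.8 J; k = 23300 N/m.
x = 0.1084 m
0.1084 m × (1 in / 0.02540 m) = 4.267 in

4.27 in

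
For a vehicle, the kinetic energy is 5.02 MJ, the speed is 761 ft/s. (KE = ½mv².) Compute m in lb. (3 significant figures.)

411 lb

Rearranging: m = 2·KE/v².
KE = 5.02 MJ = 5.020×10^6 J; v = 761 ft/s = 232.0 m/s.
m = 186.6 kg
186.6 kg × (1 lb / 0.4536 kg) = 411.4 lb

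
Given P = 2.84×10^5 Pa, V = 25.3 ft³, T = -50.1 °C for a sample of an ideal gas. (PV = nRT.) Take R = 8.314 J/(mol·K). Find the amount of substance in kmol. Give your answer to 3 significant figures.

Solving PV = nRT for n: n = PV/(RT).
P = 2.84×10^5 Pa; V = 25.3 ft³ = 0.7164 m³; T = -50.1 °C = 223.0 K; R = 8.314 J/(mol·K).
n = 109.7 mol
109.7 mol × (1 kmol / 1000 mol) = 0.1097 kmol

0.110 kmol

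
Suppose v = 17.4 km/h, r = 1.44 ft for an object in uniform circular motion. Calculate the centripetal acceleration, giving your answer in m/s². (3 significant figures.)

Directly: a = v²/r.
v = 17.4 km/h = 4.833 m/s; r = 1.44 ft = 0.4389 m.
a = 53.23 m/s²

53.2 m/s²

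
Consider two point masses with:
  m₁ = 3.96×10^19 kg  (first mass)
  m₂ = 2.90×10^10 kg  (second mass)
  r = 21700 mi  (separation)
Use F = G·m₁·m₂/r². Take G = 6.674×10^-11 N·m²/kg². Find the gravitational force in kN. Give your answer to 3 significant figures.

Directly: F = Gm₁m₂/r².
m₁ = 3.96×10^19 kg; m₂ = 2.90×10^10 kg; r = 21700 mi = 3.492×10^7 m; G = 6.674×10^-11 N·m²/kg².
F = 62844 N  (the unit combination reduces to kg·m/s² = N)
62844 N × (1 kN / 1000 N) = 62.84 kN

62.8 kN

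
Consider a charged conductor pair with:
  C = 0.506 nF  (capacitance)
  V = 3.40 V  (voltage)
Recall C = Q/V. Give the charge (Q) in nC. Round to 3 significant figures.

Rearranging C = Q/V for Q: Q = CV.
C = 0.506 nF = 5.060×10^-10 F; V = 3.40 V.
Q = 1.720×10^-9 C
1.720×10^-9 C × (1 nC / 1.000×10^-9 C) = 1.720 nC

1.72 nC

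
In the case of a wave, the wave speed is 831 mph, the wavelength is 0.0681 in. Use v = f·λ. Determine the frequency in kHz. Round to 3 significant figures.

Rearranging: f = v/λ.
v = 831 mph = 371.5 m/s; λ = 0.0681 in = 0.001730 m.
f = 2.148×10^5 Hz
2.148×10^5 Hz × (1 kHz / 1000 Hz) = 214.8 kHz

215 kHz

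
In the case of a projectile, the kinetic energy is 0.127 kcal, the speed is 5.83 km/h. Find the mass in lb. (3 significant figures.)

Rearranging: m = 2·KE/v².
KE = 0.127 kcal = 531.4 J; v = 5.83 km/h = 1.619 m/s.
m = 405.2 kg
405.2 kg × (1 lb / 0.4536 kg) = 893.4 lb

893 lb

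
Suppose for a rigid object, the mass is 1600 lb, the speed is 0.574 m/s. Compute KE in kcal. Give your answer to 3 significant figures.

0.0286 kcal

KE is given directly by: KE = ½mv².
m = 1600 lb = 725.7 kg; v = 0.574 m/s.
KE = 119.6 J
119.6 J × (1 kcal / 4184 J) = 0.02858 kcal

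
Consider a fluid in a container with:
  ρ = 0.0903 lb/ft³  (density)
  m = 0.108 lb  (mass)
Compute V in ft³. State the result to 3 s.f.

1.20 ft³

Rearranging: V = m/ρ.
ρ = 0.0903 lb/ft³ = 1.446 kg/m³; m = 0.108 lb = 0.04899 kg.
V = 0.03387 m³
0.03387 m³ × (1 ft³ / 0.02832 m³) = 1.196 ft³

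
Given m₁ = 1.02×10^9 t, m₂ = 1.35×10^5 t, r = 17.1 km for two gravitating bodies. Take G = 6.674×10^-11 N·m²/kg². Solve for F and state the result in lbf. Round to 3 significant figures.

7.07 lbf

Directly: F = Gm₁m₂/r².
m₁ = 1.02×10^9 t = 1.020×10^12 kg; m₂ = 1.35×10^5 t = 1.350×10^8 kg; r = 17.1 km = 17100 m; G = 6.674×10^-11 N·m²/kg².
F = 31.43 N
31.43 N × (1 lbf / 4.448 N) = 7.065 lbf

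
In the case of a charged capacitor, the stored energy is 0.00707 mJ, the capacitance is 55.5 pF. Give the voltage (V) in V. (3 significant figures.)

Solving E = ½C·V² for V: V = √(2E/C).
E = 0.00707 mJ = 7.070×10^-6 J; C = 55.5 pF = 5.550×10^-11 F.
V = 504.8 V

505 V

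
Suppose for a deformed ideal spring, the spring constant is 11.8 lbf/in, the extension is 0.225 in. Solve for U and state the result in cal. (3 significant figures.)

0.00807 cal

U is given directly by: U = ½kx².
k = 11.8 lbf/in = 2066 N/m; x = 0.225 in = 0.005715 m.
U = 0.03375 J
0.03375 J × (1 cal / 4.184 J) = 0.008066 cal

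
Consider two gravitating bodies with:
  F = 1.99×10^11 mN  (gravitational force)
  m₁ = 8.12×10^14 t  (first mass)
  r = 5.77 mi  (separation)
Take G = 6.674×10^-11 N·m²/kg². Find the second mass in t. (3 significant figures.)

3.17×10^5 t

Rearranging F = G·m₁·m₂/r² for m₂: m₂ = F·r²/(G·m₁).
F = 1.99×10^11 mN = 1.990×10^8 N; m₁ = 8.12×10^14 t = 8.120×10^17 kg; r = 5.77 mi = 9286 m; G = 6.674×10^-11 N·m²/kg².
m₂ = 3.166×10^8 kg
3.166×10^8 kg × (1 t / 1000 kg) = 3.166×10^5 t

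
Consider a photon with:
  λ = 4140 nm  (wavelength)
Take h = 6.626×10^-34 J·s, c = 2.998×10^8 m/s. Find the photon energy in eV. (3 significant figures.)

E is given directly by: E = hc/λ.
λ = 4140 nm = 4.140×10^-6 m; h = 6.626×10^-34 J·s; c = 2.998×10^8 m/s.
E = 4.798×10^-20 J
4.798×10^-20 J × (1 eV / 1.602×10^-19 J) = 0.2995 eV

0.299 eV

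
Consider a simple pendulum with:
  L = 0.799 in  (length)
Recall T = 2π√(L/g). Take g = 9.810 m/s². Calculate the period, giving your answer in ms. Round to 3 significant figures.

286 ms

T is given directly by: T = 2π√(L/g).
L = 0.799 in = 0.02029 m; g = 9.810 m/s².
T = 0.2858 s
0.2858 s × (1 ms / 0.001000 s) = 285.8 ms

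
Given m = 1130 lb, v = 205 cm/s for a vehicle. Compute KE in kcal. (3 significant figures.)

0.257 kcal

Directly: KE = ½mv².
m = 1130 lb = 512.6 kg; v = 205 cm/s = 2.050 m/s.
KE = 1077 J
1077 J × (1 kcal / 4184 J) = 0.2574 kcal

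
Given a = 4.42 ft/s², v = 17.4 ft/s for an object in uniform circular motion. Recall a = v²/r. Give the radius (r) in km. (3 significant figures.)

0.0209 km

Rearranging: r = v²/a.
a = 4.42 ft/s² = 1.347 m/s²; v = 17.4 ft/s = 5.304 m/s.
r = 20.88 m
20.88 m × (1 km / 1000 m) = 0.02088 km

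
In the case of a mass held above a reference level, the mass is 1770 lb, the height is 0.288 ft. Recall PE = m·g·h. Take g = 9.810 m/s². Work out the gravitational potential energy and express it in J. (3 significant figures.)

691 J

Directly: PE = mgh.
m = 1770 lb = 802.9 kg; h = 0.288 ft = 0.08778 m; g = 9.810 m/s².
PE = 691.4 J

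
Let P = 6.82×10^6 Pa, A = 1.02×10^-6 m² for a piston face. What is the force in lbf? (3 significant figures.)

1.56 lbf

Rearranging P = F/A for F: F = P·A.
P = 6.82×10^6 Pa; A = 1.02×10^-6 m².
F = 6.956 N
6.956 N × (1 lbf / 4.448 N) = 1.564 lbf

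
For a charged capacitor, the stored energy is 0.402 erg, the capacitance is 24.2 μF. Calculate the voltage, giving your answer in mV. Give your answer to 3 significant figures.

57.6 mV

Solving E = ½C·V² for V: V = √(2E/C).
E = 0.402 erg = 4.020×10^-8 J; C = 24.2 μF = 2.420×10^-5 F.
V = 0.05764 V
0.05764 V × (1 mV / 0.001000 V) = 57.64 mV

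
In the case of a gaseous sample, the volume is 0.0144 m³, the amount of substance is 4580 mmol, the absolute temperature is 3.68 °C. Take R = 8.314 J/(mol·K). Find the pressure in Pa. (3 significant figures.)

From the ideal-gas law: P = nRT/V.
V = 0.0144 m³; n = 4580 mmol = 4.580 mol; T = 3.68 °C = 276.8 K; R = 8.314 J/(mol·K).
P = 7.320×10^5 Pa  (the unit combination reduces to kg/(m·s²) = Pa)

7.32×10^5 Pa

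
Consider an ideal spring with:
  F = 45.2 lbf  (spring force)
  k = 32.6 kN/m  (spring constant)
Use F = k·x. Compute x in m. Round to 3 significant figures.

0.00617 m

From Hooke's law: x = F/k.
F = 45.2 lbf = 201.1 N; k = 32.6 kN/m = 32600 N/m.
x = 0.006167 m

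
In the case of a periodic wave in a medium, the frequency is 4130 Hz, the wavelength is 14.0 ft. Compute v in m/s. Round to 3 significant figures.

v is given directly by: v = fλ.
f = 4130 Hz; λ = 14.0 ft = 4.267 m.
v = 17624 m/s

17600 m/s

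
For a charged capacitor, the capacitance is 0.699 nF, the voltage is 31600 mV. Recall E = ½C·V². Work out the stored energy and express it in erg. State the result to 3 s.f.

Directly: E = ½CV².
C = 0.699 nF = 6.990×10^-10 F; V = 31600 mV = 31.60 V.
E = 3.490×10^-7 J  (the unit combination reduces to kg·m²/s² = J)
3.490×10^-7 J × (1 erg / 1.000×10^-7 J) = 3.490 erg

3.49 erg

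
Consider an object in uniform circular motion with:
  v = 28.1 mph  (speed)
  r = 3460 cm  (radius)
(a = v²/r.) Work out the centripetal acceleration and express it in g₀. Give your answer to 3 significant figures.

0.465 g₀

a is given directly by: a = v²/r.
v = 28.1 mph = 12.56 m/s; r = 3460 cm = 34.60 m.
a = 4.561 m/s²
4.561 m/s² × (1 g₀ / 9.807 m/s²) = 0.4651 g₀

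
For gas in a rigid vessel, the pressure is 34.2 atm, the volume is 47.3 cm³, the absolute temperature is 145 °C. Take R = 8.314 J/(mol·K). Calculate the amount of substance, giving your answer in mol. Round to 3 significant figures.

Rearranging PV = nRT for n: n = PV/(RT).
P = 34.2 atm = 3.465×10^6 Pa; V = 47.3 cm³ = 4.730×10^-5 m³; T = 145 °C = 418.1 K; R = 8.314 J/(mol·K).
n = 0.04715 mol

0.0471 mol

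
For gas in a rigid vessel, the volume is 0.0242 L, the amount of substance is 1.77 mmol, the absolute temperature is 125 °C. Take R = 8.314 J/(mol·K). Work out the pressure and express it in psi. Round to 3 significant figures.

Directly: P = nRT/V.
V = 0.0242 L = 2.420×10^-5 m³; n = 1.77 mmol = 0.001770 mol; T = 125 °C = 398.1 K; R = 8.314 J/(mol·K).
P = 2.421×10^5 Pa
2.421×10^5 Pa × (1 psi / 6895 Pa) = 35.12 psi

35.1 psi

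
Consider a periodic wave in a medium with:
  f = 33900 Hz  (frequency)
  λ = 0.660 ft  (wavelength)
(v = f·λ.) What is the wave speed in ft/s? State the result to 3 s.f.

22400 ft/s

Directly: v = fλ.
f = 33900 Hz; λ = 0.660 ft = 0.2012 m.
v = 6820 m/s
6820 m/s × (1 ft/s / 0.3048 m/s) = 22374 ft/s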